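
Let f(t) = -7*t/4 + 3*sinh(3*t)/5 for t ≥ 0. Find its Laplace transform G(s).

By linearity of the Laplace transform, transform each term separately.
(-7/4)·[L{t} = 1!/s^2 = 1/s^2]; (3/5)·[L{sinh(3t)} = 3/(s^2 - 9)].

G(s) = 9/(5*(s^2 - 9)) - 7/(4*s^2)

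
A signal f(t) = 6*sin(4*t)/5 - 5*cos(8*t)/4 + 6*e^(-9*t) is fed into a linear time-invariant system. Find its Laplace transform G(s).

G(s) = -5*s/(4*(s^2 + 64)) + 24/(5*(s^2 + 16)) + 6/(s + 9)

By linearity of the Laplace transform, transform each term separately.
(6/5)·[L{sin(4t)} = 4/(s^2 + 16)]; (-5/4)·[L{cos(8t)} = s/(s^2 + 64)]; (6)·[L{e^(-9t)} = 1/(s + 9)].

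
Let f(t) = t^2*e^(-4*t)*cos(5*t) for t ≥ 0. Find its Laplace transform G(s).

L{cos(5t)} = s/(s^2 + 25).
Multiplying by e^(-4t) shifts s → s + 4, so L{e^(-4*t)*cos(5*t)} = (s + 4)/((s + 4)^2 + 25).
Then apply L{t^2·g(t)} = (-1)^2 d^2/ds^2[H(s)] with H(s) = (s + 4)/((s + 4)^2 + 25):
differentiating 2 times and applying the sign gives 2*(s + 4)*(s^2 + 8*s - 59)/(s^2 + 8*s + 41)^3.

G(s) = 2*(s + 4)*(s^2 + 8*s - 59)/(s^2 + 8*s + 41)^3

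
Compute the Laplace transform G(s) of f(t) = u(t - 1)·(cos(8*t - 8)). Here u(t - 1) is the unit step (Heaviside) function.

G(s) = s*exp(-s)/(s^2 + 64)

By the second shifting theorem, L{u(t - c)·g(t - c)} = e^(-cs)·H(s) with c = 1 and H(s) = L{g(t)}.
L{cos(8t)} = s/(s^2 + 64).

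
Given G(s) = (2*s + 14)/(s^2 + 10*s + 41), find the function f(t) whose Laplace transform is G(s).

f(t) = exp(-5*t)*sin(4*t) + 2*exp(-5*t)*cos(4*t)

Complete the square in the denominator: s^2 + 10*s + 41 = (s + 5)^2 + 4^2.
Split the numerator to match: 2*s + 14 = 2·(s + 5) + 1·4.
Invert each term: 2·(s + 5)/((s + 5)^2 + 16) ↔ 2e^(-5t)cos(4t); 1·4/((s + 5)^2 + 16) ↔ e^(-5t)sin(4t).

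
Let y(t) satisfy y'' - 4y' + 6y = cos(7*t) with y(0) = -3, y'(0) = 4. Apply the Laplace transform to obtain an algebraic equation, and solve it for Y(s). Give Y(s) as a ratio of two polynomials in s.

Y(s) = (-3*s^3 + 16*s^2 - 146*s + 784)/(s^4 - 4*s^3 + 55*s^2 - 196*s + 294)

Laplace-transform each side.
With L{y''} = s^2 Y - s·y(0) - y'(0) and L{y'} = sY - y(0), with y(0) = -3, y'(0) = 4: the LHS transforms to (s^2 - 4*s + 6)Y - (-3*s + 16).
The right side is L{cos(7*t)} = s/(s^2 + 49).
So (s^2 - 4*s + 6)Y = s/(s^2 + 49) + (-3*s + 16).
Solve for Y(s) and write it as one ratio of polynomials.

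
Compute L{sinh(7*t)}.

7/(s^2 - 49)

L{sinh(7t)} = 7/(s^2 - 49).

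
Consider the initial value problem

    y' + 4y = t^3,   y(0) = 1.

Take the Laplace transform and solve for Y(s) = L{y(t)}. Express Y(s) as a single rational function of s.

Y(s) = (s^4 + 6)/(s^5 + 4*s^4)

Laplace-transform each side.
With L{y'} = sY - y(0) = sY - 1: the LHS transforms to (s + 4)Y - (1).
The right side is L{t^3} = 6/s^4.
So (s + 4)Y = 6/s^4 + (1).
Divide through and combine into a single rational function.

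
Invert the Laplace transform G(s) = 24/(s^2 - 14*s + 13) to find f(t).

Rewrite the denominator: s^2 - 14*s + 13 = (s - 7)^2 - 36.
The form in (s - 7) signals a first-shifting-theorem factor e^(7t).
Since L{sinh(6t)} = 6/(s^2 - 36), the inverse is exp(7*t)*sinh(6*t), scaled by 4.

f(t) = 4*exp(7*t)*sinh(6*t)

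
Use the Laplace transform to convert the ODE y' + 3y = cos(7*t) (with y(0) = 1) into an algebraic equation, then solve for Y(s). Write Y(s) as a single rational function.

Y(s) = (s^2 + s + 49)/(s^3 + 3*s^2 + 49*s + 147)

Laplace-transform each side.
The derivative rules (L{y'} = sY - y(0) = sY - 1) turn the left side into (s + 3)Y - (1).
The right side is L{cos(7*t)} = s/(s^2 + 49).
So (s + 3)Y = s/(s^2 + 49) + (1).
Divide through and combine into a single rational function.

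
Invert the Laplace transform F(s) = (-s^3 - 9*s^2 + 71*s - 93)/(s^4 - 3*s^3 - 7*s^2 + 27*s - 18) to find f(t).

f(t) = exp(3*t) - exp(2*t) - 4*exp(t) + 3*exp(-3*t)

Factor the denominator: s^4 - 3*s^3 - 7*s^2 + 27*s - 18 = (s - 3)*(s - 2)*(s - 1)*(s + 3).
Partial fraction decomposition gives [3/(s + 3)] + [-4/(s - 1)] + [-1/(s - 2)] + [1/(s - 3)].
Invert each term: 3/(s + 3) ↔ 3e^(-3t); -4/(s - 1) ↔ -4e^(t); -1/(s - 2) ↔ -e^(2t); 1/(s - 3) ↔ e^(3t).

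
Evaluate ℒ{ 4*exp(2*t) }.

L{4} = 4/s.
By the first shifting theorem, multiplying by e^(2t) replaces s with s - 2.

4/(s - 2)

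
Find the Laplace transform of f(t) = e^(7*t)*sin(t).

1/((s - 7)^2 + 1)

L{sin(t)} = 1/(s^2 + 1).
By the first shifting theorem, multiplying by e^(7t) replaces s with s - 7.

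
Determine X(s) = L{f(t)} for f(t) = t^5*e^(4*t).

L{t^5} = 5!/s^6 = 120/s^6.
By the first shifting theorem, multiplying by e^(4t) replaces s with s - 4.

X(s) = 120/(s - 4)^6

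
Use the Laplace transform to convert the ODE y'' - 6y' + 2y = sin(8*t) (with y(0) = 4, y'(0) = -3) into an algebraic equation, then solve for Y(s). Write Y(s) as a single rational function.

Transform both sides with L{·}.
The derivative rules (L{y''} = s^2 Y - s·y(0) - y'(0) and L{y'} = sY - y(0), with y(0) = 4, y'(0) = -3) turn the left side into (s^2 - 6*s + 2)Y - (4*s - 27).
The right side is L{sin(8*t)} = 8/(s^2 + 64).
So (s^2 - 6*s + 2)Y = 8/(s^2 + 64) + (4*s - 27).
Isolate Y and clear denominators.

Y(s) = (4*s^3 - 27*s^2 + 256*s - 1720)/(s^4 - 6*s^3 + 66*s^2 - 384*s + 128)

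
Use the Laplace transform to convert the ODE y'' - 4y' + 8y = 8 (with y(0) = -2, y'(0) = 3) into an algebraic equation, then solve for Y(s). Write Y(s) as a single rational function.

Y(s) = (-2*s^2 + 11*s + 8)/(s^3 - 4*s^2 + 8*s)

Laplace-transform each side.
With L{y''} = s^2 Y - s·y(0) - y'(0) and L{y'} = sY - y(0), with y(0) = -2, y'(0) = 3: the LHS transforms to (s^2 - 4*s + 8)Y - (-2*s + 11).
The right side is L{8} = 8/s.
So (s^2 - 4*s + 8)Y = 8/s + (-2*s + 11).
Solve for Y(s) and write it as one ratio of polynomials.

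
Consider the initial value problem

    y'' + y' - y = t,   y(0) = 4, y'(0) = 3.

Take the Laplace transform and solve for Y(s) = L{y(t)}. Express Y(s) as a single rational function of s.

Y(s) = (4*s^3 + 7*s^2 + 1)/(s^4 + s^3 - s^2)

Apply the Laplace transform to the equation.
Using L{y''} = s^2 Y - s·y(0) - y'(0) and L{y'} = sY - y(0), with y(0) = 4, y'(0) = 3, the left side becomes (s^2 + s - 1)Y - (4*s + 7).
The right side is L{t} = s^(-2).
So (s^2 + s - 1)Y = s^(-2) + (4*s + 7).
Divide through and combine into a single rational function.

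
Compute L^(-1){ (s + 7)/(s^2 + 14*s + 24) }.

exp(-7*t)*cosh(5*t)

Rewrite the denominator: s^2 + 14*s + 24 = (s + 7)^2 - 25.
The form in (s + 7) signals a first-shifting-theorem factor e^(-7t).
Since L{cosh(5t)} = s/(s^2 - 25), the inverse is exp(-7*t)*cosh(5*t).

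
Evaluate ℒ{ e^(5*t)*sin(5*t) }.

5/((s - 5)^2 + 25)

L{sin(5t)} = 5/(s^2 + 25).
By the first shifting theorem, multiplying by e^(5t) replaces s with s - 5.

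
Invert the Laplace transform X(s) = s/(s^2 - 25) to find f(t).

Since L{cosh(5t)} = s/(s^2 - 25), the inverse is cosh(5*t).

f(t) = cosh(5*t)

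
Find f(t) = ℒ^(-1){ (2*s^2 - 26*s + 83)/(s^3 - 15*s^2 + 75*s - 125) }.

Factor the denominator: s^3 - 15*s^2 + 75*s - 125 = (s - 5)^3.
Partial fraction decomposition gives [2/(s - 5)] + [-6/(s - 5)^2] + [3/(s - 5)^3].
Invert each term: 2/(s - 5) ↔ 2e^(5t); -6/(s - 5)^2 ↔ -6t·e^(5t); 3/(s - 5)^3 ↔ (3/2)t^2·e^(5t).

f(t) = 3*t^2*exp(5*t)/2 - 6*t*exp(5*t) + 2*exp(5*t)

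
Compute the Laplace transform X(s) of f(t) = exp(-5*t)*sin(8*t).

L{sin(8t)} = 8/(s^2 + 64).
By the first shifting theorem, multiplying by e^(-5t) replaces s with s + 5.

X(s) = 8/((s + 5)^2 + 64)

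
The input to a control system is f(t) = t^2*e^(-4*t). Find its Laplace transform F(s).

L{e^(-4t)} = 1/(s + 4).
Then apply L{t^2·g(t)} = (-1)^2 d^2/ds^2[G(s)] with G(s) = 1/(s + 4):
differentiating 2 times and applying the sign gives 2/(s + 4)^3.

F(s) = 2/(s + 4)^3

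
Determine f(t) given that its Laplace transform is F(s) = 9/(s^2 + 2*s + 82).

Rewrite the denominator: s^2 + 2*s + 82 = (s + 1)^2 + 81.
The form in (s + 1) signals a first-shifting-theorem factor e^(-t).
Since L{sin(9t)} = 9/(s^2 + 81), the inverse is e^(-t)*sin(9*t).

f(t) = exp(-t)*sin(9*t)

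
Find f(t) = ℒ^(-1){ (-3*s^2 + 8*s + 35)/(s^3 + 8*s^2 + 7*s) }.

Factor the denominator: s^3 + 8*s^2 + 7*s = s*(s + 1)*(s + 7).
Partial fraction decomposition gives [-4/(s + 1)] + [-4/(s + 7)] + [5/s].
Invert each term: -4/(s + 1) ↔ -4e^(-t); -4/(s + 7) ↔ -4e^(-7t); 5/(s - 0) ↔ 5e^(0t).

f(t) = 5 - 4*exp(-t) - 4*exp(-7*t)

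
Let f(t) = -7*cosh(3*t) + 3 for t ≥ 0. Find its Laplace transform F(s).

F(s) = -7*s/(s^2 - 9) + 3/s

Apply the Laplace transform termwise.
(-7)·[L{cosh(3t)} = s/(s^2 - 9)]; L{3} = 3/s.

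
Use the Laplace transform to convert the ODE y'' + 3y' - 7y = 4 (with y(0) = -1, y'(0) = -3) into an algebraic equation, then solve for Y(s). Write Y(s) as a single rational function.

Transform both sides with L{·}.
The derivative rules (L{y''} = s^2 Y - s·y(0) - y'(0) and L{y'} = sY - y(0), with y(0) = -1, y'(0) = -3) turn the left side into (s^2 + 3*s - 7)Y - (-s - 6).
The right side is L{4} = 4/s.
So (s^2 + 3*s - 7)Y = 4/s + (-s - 6).
Divide through and combine into a single rational function.

Y(s) = (-s^2 - 6*s + 4)/(s^3 + 3*s^2 - 7*s)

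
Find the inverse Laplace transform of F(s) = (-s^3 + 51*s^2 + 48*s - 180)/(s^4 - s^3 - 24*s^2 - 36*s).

4*exp(6*t) + 5 - 4*exp(-2*t) - 6*exp(-3*t)

Factor the denominator: s^4 - s^3 - 24*s^2 - 36*s = s*(s - 6)*(s + 2)*(s + 3).
Partial fraction decomposition gives [-4/(s + 2)] + [5/s] + [-6/(s + 3)] + [4/(s - 6)].
Invert each term: -4/(s + 2) ↔ -4e^(-2t); 5/(s - 0) ↔ 5e^(0t); -6/(s + 3) ↔ -6e^(-3t); 4/(s - 6) ↔ 4e^(6t).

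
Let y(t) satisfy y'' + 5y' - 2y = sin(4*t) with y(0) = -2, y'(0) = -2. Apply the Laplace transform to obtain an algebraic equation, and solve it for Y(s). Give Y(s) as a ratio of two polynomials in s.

Y(s) = (-2*s^3 - 12*s^2 - 32*s - 188)/(s^4 + 5*s^3 + 14*s^2 + 80*s - 32)

Laplace-transform each side.
With L{y''} = s^2 Y - s·y(0) - y'(0) and L{y'} = sY - y(0), with y(0) = -2, y'(0) = -2: the LHS transforms to (s^2 + 5*s - 2)Y - (-2*s - 12).
The right side is L{sin(4*t)} = 4/(s^2 + 16).
So (s^2 + 5*s - 2)Y = 4/(s^2 + 16) + (-2*s - 12).
Solve for Y(s) and write it as one ratio of polynomials.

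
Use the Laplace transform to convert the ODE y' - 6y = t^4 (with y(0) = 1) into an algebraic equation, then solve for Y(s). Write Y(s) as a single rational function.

Y(s) = (s^5 + 24)/(s^6 - 6*s^5)

Transform both sides with L{·}.
Using L{y'} = sY - y(0) = sY - 1, the left side becomes (s - 6)Y - (1).
The right side is L{t^4} = 24/s^5.
So (s - 6)Y = 24/s^5 + (1).
Isolate Y and clear denominators.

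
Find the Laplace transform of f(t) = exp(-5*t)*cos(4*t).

(s + 5)/((s + 5)^2 + 16)

L{cos(4t)} = s/(s^2 + 16).
By the first shifting theorem, multiplying by e^(-5t) replaces s with s + 5.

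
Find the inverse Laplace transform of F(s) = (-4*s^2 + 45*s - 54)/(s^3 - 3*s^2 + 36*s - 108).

exp(3*t) + 5*sin(6*t) - 5*cos(6*t)

Factor the denominator: s^3 - 3*s^2 + 36*s - 108 = (s - 3)*(s^2 + 36).
Partial fraction decomposition gives [1/(s - 3)] + [-5*s/(s^2 + 36)] + [30/(s^2 + 36)].
Invert each term: 1/(s - 3) ↔ e^(3t); -5·s/(s^2 + 36) ↔ -5cos(6t); 5·6/(s^2 + 36) ↔ 5sin(6t).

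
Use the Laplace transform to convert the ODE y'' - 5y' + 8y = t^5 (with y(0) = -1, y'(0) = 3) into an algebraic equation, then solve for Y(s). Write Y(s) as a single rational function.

Take the Laplace transform of both sides.
With L{y''} = s^2 Y - s·y(0) - y'(0) and L{y'} = sY - y(0), with y(0) = -1, y'(0) = 3: the LHS transforms to (s^2 - 5*s + 8)Y - (-s + 8).
The right side is L{t^5} = 120/s^6.
So (s^2 - 5*s + 8)Y = 120/s^6 + (-s + 8).
Isolate Y and clear denominators.

Y(s) = (-s^7 + 8*s^6 + 120)/(s^8 - 5*s^7 + 8*s^6)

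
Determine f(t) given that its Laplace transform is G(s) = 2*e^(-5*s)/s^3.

The factor e^(-5s) signals a time shift by c = 5 (second shifting theorem).
L{t^2} = 2!/s^3 = 2/s^3, so L^-1{2/s^3} = t^2.
Hence the inverse is u(t - 5) times that function evaluated at t - 5.

f(t) = Heaviside(t - 5)*((t - 5)^2)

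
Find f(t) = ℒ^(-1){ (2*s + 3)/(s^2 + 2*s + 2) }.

f(t) = exp(-t)*sin(t) + 2*exp(-t)*cos(t)

Complete the square in the denominator: s^2 + 2*s + 2 = (s + 1)^2 + 1^2.
Split the numerator to match: 2*s + 3 = 2·(s + 1) + 1·1.
Invert each term: 2·(s + 1)/((s + 1)^2 + 1) ↔ 2e^(-t)cos(t); 1·1/((s + 1)^2 + 1) ↔ e^(-t)sin(t).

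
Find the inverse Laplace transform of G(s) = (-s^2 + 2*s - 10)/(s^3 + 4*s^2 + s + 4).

-2*sin(t) + cos(t) - 2*exp(-4*t)

Factor the denominator: s^3 + 4*s^2 + s + 4 = (s + 4)*(s^2 + 1).
Partial fraction decomposition gives [-2/(s + 4)] + [s/(s^2 + 1)] + [-2/(s^2 + 1)].
Invert each term: -2/(s + 4) ↔ -2e^(-4t); 1·s/(s^2 + 1) ↔ cos(t); -2·1/(s^2 + 1) ↔ -2sin(t).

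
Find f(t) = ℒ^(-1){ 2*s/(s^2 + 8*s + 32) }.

f(t) = -2*exp(-4*t)*sin(4*t) + 2*exp(-4*t)*cos(4*t)

Complete the square in the denominator: s^2 + 8*s + 32 = (s + 4)^2 + 4^2.
Split the numerator to match: 2*s = 2·(s + 4) - 2·4.
Invert each term: 2·(s + 4)/((s + 4)^2 + 16) ↔ 2e^(-4t)cos(4t); -2·4/((s + 4)^2 + 16) ↔ -2e^(-4t)sin(4t).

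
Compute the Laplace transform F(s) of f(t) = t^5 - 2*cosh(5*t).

The transform is linear, so treat each term independently.
(-2)·[L{cosh(5t)} = s/(s^2 - 25)]; L{t^5} = 5!/s^6 = 120/s^6.

F(s) = -2*s/(s^2 - 25) + 120/s^6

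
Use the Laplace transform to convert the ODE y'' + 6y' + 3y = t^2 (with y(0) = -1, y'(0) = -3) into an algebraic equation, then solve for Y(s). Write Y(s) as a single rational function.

Transform both sides with L{·}.
Using L{y''} = s^2 Y - s·y(0) - y'(0) and L{y'} = sY - y(0), with y(0) = -1, y'(0) = -3, the left side becomes (s^2 + 6*s + 3)Y - (-s - 9).
The right side is L{t^2} = 2/s^3.
So (s^2 + 6*s + 3)Y = 2/s^3 + (-s - 9).
Divide through and combine into a single rational function.

Y(s) = (-s^4 - 9*s^3 + 2)/(s^5 + 6*s^4 + 3*s^3)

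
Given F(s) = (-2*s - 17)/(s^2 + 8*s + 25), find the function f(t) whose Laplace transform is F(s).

Complete the square in the denominator: s^2 + 8*s + 25 = (s + 4)^2 + 3^2.
Split the numerator to match: -2*s - 17 = -2·(s + 4) - 3·3.
Invert each term: -2·(s + 4)/((s + 4)^2 + 9) ↔ -2e^(-4t)cos(3t); -3·3/((s + 4)^2 + 9) ↔ -3e^(-4t)sin(3t).

f(t) = -3*exp(-4*t)*sin(3*t) - 2*exp(-4*t)*cos(3*t)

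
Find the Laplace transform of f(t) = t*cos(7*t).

L{cos(7t)} = s/(s^2 + 49).
Then apply L{t·g(t)} = -d/ds[G(s)] with G(s) = s/(s^2 + 49):
differentiating 1 time and applying the sign gives (s - 7)*(s + 7)/(s^2 + 49)^2.

(s - 7)*(s + 7)/(s^2 + 49)^2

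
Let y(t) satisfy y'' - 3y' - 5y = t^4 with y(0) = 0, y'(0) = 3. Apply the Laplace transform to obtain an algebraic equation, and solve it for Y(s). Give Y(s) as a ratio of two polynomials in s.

Y(s) = (3*s^5 + 24)/(s^7 - 3*s^6 - 5*s^5)

Laplace-transform each side.
With L{y''} = s^2 Y - s·y(0) - y'(0) and L{y'} = sY - y(0), with y(0) = 0, y'(0) = 3: the LHS transforms to (s^2 - 3*s - 5)Y - (3).
The right side is L{t^4} = 24/s^5.
So (s^2 - 3*s - 5)Y = 24/s^5 + (3).
Divide through and combine into a single rational function.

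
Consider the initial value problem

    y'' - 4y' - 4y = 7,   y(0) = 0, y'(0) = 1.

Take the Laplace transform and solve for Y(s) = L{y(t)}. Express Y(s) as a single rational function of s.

Transform both sides with L{·}.
The derivative rules (L{y''} = s^2 Y - s·y(0) - y'(0) and L{y'} = sY - y(0), with y(0) = 0, y'(0) = 1) turn the left side into (s^2 - 4*s - 4)Y - (1).
The right side is L{7} = 7/s.
So (s^2 - 4*s - 4)Y = 7/s + (1).
Solve for Y(s) and write it as one ratio of polynomials.

Y(s) = (s + 7)/(s^3 - 4*s^2 - 4*s)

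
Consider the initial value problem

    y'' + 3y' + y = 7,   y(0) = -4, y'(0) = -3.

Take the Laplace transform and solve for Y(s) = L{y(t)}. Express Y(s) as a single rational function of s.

Laplace-transform each side.
The derivative rules (L{y''} = s^2 Y - s·y(0) - y'(0) and L{y'} = sY - y(0), with y(0) = -4, y'(0) = -3) turn the left side into (s^2 + 3*s + 1)Y - (-4*s - 15).
The right side is L{7} = 7/s.
So (s^2 + 3*s + 1)Y = 7/s + (-4*s - 15).
Divide through and combine into a single rational function.

Y(s) = (-4*s^2 - 15*s + 7)/(s^3 + 3*s^2 + s)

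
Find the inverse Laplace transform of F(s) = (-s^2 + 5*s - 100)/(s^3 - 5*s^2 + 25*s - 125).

Factor the denominator: s^3 - 5*s^2 + 25*s - 125 = (s - 5)*(s^2 + 25).
Partial fraction decomposition gives [-2/(s - 5)] + [s/(s^2 + 25)] + [10/(s^2 + 25)].
Invert each term: -2/(s - 5) ↔ -2e^(5t); 1·s/(s^2 + 25) ↔ cos(5t); 2·5/(s^2 + 25) ↔ 2sin(5t).

-2*exp(5*t) + 2*sin(5*t) + cos(5*t)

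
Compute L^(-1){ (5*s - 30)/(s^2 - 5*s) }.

Factor the denominator: s^2 - 5*s = s*(s - 5).
Partial fraction decomposition gives [6/s] + [-1/(s - 5)].
Invert each term: 6/(s - 0) ↔ 6e^(0t); -1/(s - 5) ↔ -e^(5t).

-exp(5*t) + 6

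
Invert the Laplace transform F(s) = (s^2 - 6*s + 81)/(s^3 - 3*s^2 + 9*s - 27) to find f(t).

f(t) = 4*exp(3*t) - 5*sin(3*t) - 3*cos(3*t)

Factor the denominator: s^3 - 3*s^2 + 9*s - 27 = (s - 3)*(s^2 + 9).
Partial fraction decomposition gives [4/(s - 3)] + [-3*s/(s^2 + 9)] + [-15/(s^2 + 9)].
Invert each term: 4/(s - 3) ↔ 4e^(3t); -3·s/(s^2 + 9) ↔ -3cos(3t); -5·3/(s^2 + 9) ↔ -5sin(3t).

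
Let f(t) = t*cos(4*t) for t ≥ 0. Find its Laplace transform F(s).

L{cos(4t)} = s/(s^2 + 16).
Then apply L{t·g(t)} = -d/ds[G(s)] with G(s) = s/(s^2 + 16):
differentiating 1 time and applying the sign gives (s - 4)*(s + 4)/(s^2 + 16)^2.

F(s) = (s - 4)*(s + 4)/(s^2 + 16)^2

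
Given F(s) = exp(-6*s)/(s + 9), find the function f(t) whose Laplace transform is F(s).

The factor e^(-6s) signals a time shift by c = 6 (second shifting theorem).
L{e^(-9t)} = 1/(s + 9), so L^-1{1/(s + 9)} = exp(-9*t).
Hence the inverse is u(t - 6) times that function evaluated at t - 6.

f(t) = Heaviside(t - 6)*(exp(-9*t + 54))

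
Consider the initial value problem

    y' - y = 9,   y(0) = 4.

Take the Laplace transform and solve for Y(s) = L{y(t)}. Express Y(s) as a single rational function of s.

Laplace-transform each side.
The derivative rules (L{y'} = sY - y(0) = sY - 4) turn the left side into (s - 1)Y - (4).
The right side is L{9} = 9/s.
So (s - 1)Y = 9/s + (4).
Isolate Y and clear denominators.

Y(s) = (4*s + 9)/(s^2 - s)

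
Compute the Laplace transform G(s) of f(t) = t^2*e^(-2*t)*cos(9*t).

L{cos(9t)} = s/(s^2 + 81).
Multiplying by e^(-2t) shifts s → s + 2, so L{e^(-2*t)*cos(9*t)} = (s + 2)/((s + 2)^2 + 81).
Then apply L{t^2·g(t)} = (-1)^2 d^2/ds^2[H(s)] with H(s) = (s + 2)/((s + 2)^2 + 81):
differentiating 2 times and applying the sign gives 2*(s + 2)*(s^2 + 4*s - 239)/(s^2 + 4*s + 85)^3.

G(s) = 2*(s + 2)*(s^2 + 4*s - 239)/(s^2 + 4*s + 85)^3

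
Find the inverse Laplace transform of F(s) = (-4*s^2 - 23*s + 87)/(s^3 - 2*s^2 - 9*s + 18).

-3*exp(3*t) - 5*exp(2*t) + 4*exp(-3*t)

Factor the denominator: s^3 - 2*s^2 - 9*s + 18 = (s - 3)*(s - 2)*(s + 3).
Partial fraction decomposition gives [-5/(s - 2)] + [4/(s + 3)] + [-3/(s - 3)].
Invert each term: -5/(s - 2) ↔ -5e^(2t); 4/(s + 3) ↔ 4e^(-3t); -3/(s - 3) ↔ -3e^(3t).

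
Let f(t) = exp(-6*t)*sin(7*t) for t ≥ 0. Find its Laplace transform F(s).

L{sin(7t)} = 7/(s^2 + 49).
By the first shifting theorem, multiplying by e^(-6t) replaces s with s + 6.

F(s) = 7/((s + 6)^2 + 49)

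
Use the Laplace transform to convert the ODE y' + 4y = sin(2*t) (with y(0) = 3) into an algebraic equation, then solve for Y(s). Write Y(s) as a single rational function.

Y(s) = (3*s^2 + 14)/(s^3 + 4*s^2 + 4*s + 16)

Take the Laplace transform of both sides.
Using L{y'} = sY - y(0) = sY - 3, the left side becomes (s + 4)Y - (3).
The right side is L{sin(2*t)} = 2/(s^2 + 4).
So (s + 4)Y = 2/(s^2 + 4) + (3).
Isolate Y and clear denominators.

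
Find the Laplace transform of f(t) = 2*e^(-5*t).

L{2} = 2/s.
By the first shifting theorem, multiplying by e^(-5t) replaces s with s + 5.

2/(s + 5)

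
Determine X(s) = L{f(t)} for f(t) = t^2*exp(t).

L{e^(t)} = 1/(s - 1).
Then apply L{t^2·g(t)} = (-1)^2 d^2/ds^2[G(s)] with G(s) = 1/(s - 1):
differentiating 2 times and applying the sign gives 2/(s - 1)^3.

X(s) = 2/(s - 1)^3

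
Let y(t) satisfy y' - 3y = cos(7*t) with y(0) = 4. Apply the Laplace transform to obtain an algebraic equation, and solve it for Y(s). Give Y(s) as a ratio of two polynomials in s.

Y(s) = (4*s^2 + s + 196)/(s^3 - 3*s^2 + 49*s - 147)

Laplace-transform each side.
The derivative rules (L{y'} = sY - y(0) = sY - 4) turn the left side into (s - 3)Y - (4).
The right side is L{cos(7*t)} = s/(s^2 + 49).
So (s - 3)Y = s/(s^2 + 49) + (4).
Solve for Y(s) and write it as one ratio of polynomials.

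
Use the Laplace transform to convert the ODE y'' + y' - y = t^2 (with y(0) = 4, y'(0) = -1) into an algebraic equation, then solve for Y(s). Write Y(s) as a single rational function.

Y(s) = (4*s^4 + 3*s^3 + 2)/(s^5 + s^4 - s^3)

Take the Laplace transform of both sides.
With L{y''} = s^2 Y - s·y(0) - y'(0) and L{y'} = sY - y(0), with y(0) = 4, y'(0) = -1: the LHS transforms to (s^2 + s - 1)Y - (4*s + 3).
The right side is L{t^2} = 2/s^3.
So (s^2 + s - 1)Y = 2/s^3 + (4*s + 3).
Solve for Y(s) and write it as one ratio of polynomials.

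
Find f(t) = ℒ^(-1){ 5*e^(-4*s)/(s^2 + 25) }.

The factor e^(-4s) signals a time shift by c = 4 (second shifting theorem).
L{sin(5t)} = 5/(s^2 + 25), so L^-1{5/(s^2 + 25)} = sin(5*t).
Hence the inverse is u(t - 4) times that function evaluated at t - 4.

f(t) = Heaviside(t - 4)*(sin(5*t - 20))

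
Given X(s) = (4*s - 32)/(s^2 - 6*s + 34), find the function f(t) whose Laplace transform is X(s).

Complete the square in the denominator: s^2 - 6*s + 34 = (s - 3)^2 + 5^2.
Split the numerator to match: 4*s - 32 = 4·(s - 3) - 4·5.
Invert each term: 4·(s - 3)/((s - 3)^2 + 25) ↔ 4e^(3t)cos(5t); -4·5/((s - 3)^2 + 25) ↔ -4e^(3t)sin(5t).

f(t) = -4*exp(3*t)*sin(5*t) + 4*exp(3*t)*cos(5*t)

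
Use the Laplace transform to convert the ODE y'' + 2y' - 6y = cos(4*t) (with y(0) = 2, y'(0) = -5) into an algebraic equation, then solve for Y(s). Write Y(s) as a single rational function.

Y(s) = (2*s^3 - s^2 + 33*s - 16)/(s^4 + 2*s^3 + 10*s^2 + 32*s - 96)

Take the Laplace transform of both sides.
Using L{y''} = s^2 Y - s·y(0) - y'(0) and L{y'} = sY - y(0), with y(0) = 2, y'(0) = -5, the left side becomes (s^2 + 2*s - 6)Y - (2*s - 1).
The right side is L{cos(4*t)} = s/(s^2 + 16).
So (s^2 + 2*s - 6)Y = s/(s^2 + 16) + (2*s - 1).
Divide through and combine into a single rational function.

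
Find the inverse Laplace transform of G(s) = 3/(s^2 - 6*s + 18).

Rewrite the denominator: s^2 - 6*s + 18 = (s - 3)^2 + 9.
The form in (s - 3) signals a first-shifting-theorem factor e^(3t).
Since L{sin(3t)} = 3/(s^2 + 9), the inverse is e^(3*t)*sin(3*t).

exp(3*t)*sin(3*t)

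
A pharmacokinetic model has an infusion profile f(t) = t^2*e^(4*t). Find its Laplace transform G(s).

L{e^(4t)} = 1/(s - 4).
Then apply L{t^2·g(t)} = (-1)^2 d^2/ds^2[H(s)] with H(s) = 1/(s - 4):
differentiating 2 times and applying the sign gives 2/(s - 4)^3.

G(s) = 2/(s - 4)^3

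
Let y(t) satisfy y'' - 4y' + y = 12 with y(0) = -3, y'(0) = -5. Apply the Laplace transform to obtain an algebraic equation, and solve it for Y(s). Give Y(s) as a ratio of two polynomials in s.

Y(s) = (-3*s^2 + 7*s + 12)/(s^3 - 4*s^2 + s)

Transform both sides with L{·}.
The derivative rules (L{y''} = s^2 Y - s·y(0) - y'(0) and L{y'} = sY - y(0), with y(0) = -3, y'(0) = -5) turn the left side into (s^2 - 4*s + 1)Y - (-3*s + 7).
The right side is L{12} = 12/s.
So (s^2 - 4*s + 1)Y = 12/s + (-3*s + 7).
Solve for Y(s) and write it as one ratio of polynomials.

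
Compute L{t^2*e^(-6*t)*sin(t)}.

2*(3*s^2 + 36*s + 107)/(s^2 + 12*s + 37)^3

L{sin(t)} = 1/(s^2 + 1).
Multiplying by e^(-6t) shifts s → s + 6, so L{e^(-6*t)*sin(t)} = 1/((s + 6)^2 + 1).
Then apply L{t^2·g(t)} = (-1)^2 d^2/ds^2[H(s)] with H(s) = 1/((s + 6)^2 + 1):
differentiating 2 times and applying the sign gives 2*(3*s^2 + 36*s + 107)/(s^2 + 12*s + 37)^3.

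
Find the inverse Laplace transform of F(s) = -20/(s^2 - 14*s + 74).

Rewrite the denominator: s^2 - 14*s + 74 = (s - 7)^2 + 25.
The form in (s - 7) signals a first-shifting-theorem factor e^(7t).
Since L{sin(5t)} = 5/(s^2 + 25), the inverse is e^(7*t)*sin(5*t), scaled by -4.

-4*exp(7*t)*sin(5*t)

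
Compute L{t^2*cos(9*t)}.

2*s*(s^2 - 243)/(s^2 + 81)^3

L{cos(9t)} = s/(s^2 + 81).
Then apply L{t^2·g(t)} = (-1)^2 d^2/ds^2[G(s)] with G(s) = s/(s^2 + 81):
differentiating 2 times and applying the sign gives 2*s*(s^2 - 243)/(s^2 + 81)^3.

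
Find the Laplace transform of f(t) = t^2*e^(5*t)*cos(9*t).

2*(s - 5)*(s^2 - 10*s - 218)/(s^2 - 10*s + 106)^3

L{cos(9t)} = s/(s^2 + 81).
Multiplying by e^(5t) shifts s → s - 5, so L{e^(5*t)*cos(9*t)} = (s - 5)/((s - 5)^2 + 81).
Then apply L{t^2·g(t)} = (-1)^2 d^2/ds^2[G(s)] with G(s) = (s - 5)/((s - 5)^2 + 81):
differentiating 2 times and applying the sign gives 2*(s - 5)*(s^2 - 10*s - 218)/(s^2 - 10*s + 106)^3.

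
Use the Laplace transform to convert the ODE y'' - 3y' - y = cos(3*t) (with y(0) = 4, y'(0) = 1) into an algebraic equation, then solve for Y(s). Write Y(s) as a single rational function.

Take the Laplace transform of both sides.
With L{y''} = s^2 Y - s·y(0) - y'(0) and L{y'} = sY - y(0), with y(0) = 4, y'(0) = 1: the LHS transforms to (s^2 - 3*s - 1)Y - (4*s - 11).
The right side is L{cos(3*t)} = s/(s^2 + 9).
So (s^2 - 3*s - 1)Y = s/(s^2 + 9) + (4*s - 11).
Solve for Y(s) and write it as one ratio of polynomials.

Y(s) = (4*s^3 - 11*s^2 + 37*s - 99)/(s^4 - 3*s^3 + 8*s^2 - 27*s - 9)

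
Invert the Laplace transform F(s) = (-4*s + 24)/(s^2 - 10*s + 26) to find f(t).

f(t) = 4*exp(5*t)*sin(t) - 4*exp(5*t)*cos(t)

Complete the square in the denominator: s^2 - 10*s + 26 = (s - 5)^2 + 1^2.
Split the numerator to match: -4*s + 24 = -4·(s - 5) + 4·1.
Invert each term: -4·(s - 5)/((s - 5)^2 + 1) ↔ -4e^(5t)cos(t); 4·1/((s - 5)^2 + 1) ↔ 4e^(5t)sin(t).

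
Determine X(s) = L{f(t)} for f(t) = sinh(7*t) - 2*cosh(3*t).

X(s) = -2*s/(s^2 - 9) + 7/(s^2 - 49)

The transform is linear, so treat each term independently.
L{sinh(7t)} = 7/(s^2 - 49); (-2)·[L{cosh(3t)} = s/(s^2 - 9)].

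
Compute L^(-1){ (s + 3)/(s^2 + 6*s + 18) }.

exp(-3*t)*cos(3*t)

Rewrite the denominator: s^2 + 6*s + 18 = (s + 3)^2 + 9.
The form in (s + 3) signals a first-shifting-theorem factor e^(-3t).
Since L{cos(3t)} = s/(s^2 + 9), the inverse is e^(-3*t)*cos(3*t).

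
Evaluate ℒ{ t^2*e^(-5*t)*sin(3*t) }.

18*(s^2 + 10*s + 22)/(s^2 + 10*s + 34)^3

L{sin(3t)} = 3/(s^2 + 9).
Multiplying by e^(-5t) shifts s → s + 5, so L{e^(-5*t)*sin(3*t)} = 3/((s + 5)^2 + 9).
Then apply L{t^2·g(t)} = (-1)^2 d^2/ds^2[G(s)] with G(s) = 3/((s + 5)^2 + 9):
differentiating 2 times and applying the sign gives 18*(s^2 + 10*s + 22)/(s^2 + 10*s + 34)^3.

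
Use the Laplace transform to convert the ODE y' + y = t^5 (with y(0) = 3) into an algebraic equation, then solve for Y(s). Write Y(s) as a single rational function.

Y(s) = (3*s^6 + 120)/(s^7 + s^6)

Laplace-transform each side.
The derivative rules (L{y'} = sY - y(0) = sY - 3) turn the left side into (s + 1)Y - (3).
The right side is L{t^5} = 120/s^6.
So (s + 1)Y = 120/s^6 + (3).
Solve for Y(s) and write it as one ratio of polynomials.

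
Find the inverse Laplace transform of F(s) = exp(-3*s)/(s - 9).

Heaviside(t - 3)*(exp(9*t - 27))

The factor e^(-3s) signals a time shift by c = 3 (second shifting theorem).
L{e^(9t)} = 1/(s - 9), so L^-1{1/(s - 9)} = exp(9*t).
Hence the inverse is u(t - 3) times that function evaluated at t - 3.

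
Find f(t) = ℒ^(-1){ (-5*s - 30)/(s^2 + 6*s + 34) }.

Complete the square in the denominator: s^2 + 6*s + 34 = (s + 3)^2 + 5^2.
Split the numerator to match: -5*s - 30 = -5·(s + 3) - 3·5.
Invert each term: -5·(s + 3)/((s + 3)^2 + 25) ↔ -5e^(-3t)cos(5t); -3·5/((s + 3)^2 + 25) ↔ -3e^(-3t)sin(5t).

f(t) = -3*exp(-3*t)*sin(5*t) - 5*exp(-3*t)*cos(5*t)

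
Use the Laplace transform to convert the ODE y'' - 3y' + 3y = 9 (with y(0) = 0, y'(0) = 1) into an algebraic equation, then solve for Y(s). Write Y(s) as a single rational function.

Take the Laplace transform of both sides.
The derivative rules (L{y''} = s^2 Y - s·y(0) - y'(0) and L{y'} = sY - y(0), with y(0) = 0, y'(0) = 1) turn the left side into (s^2 - 3*s + 3)Y - (1).
The right side is L{9} = 9/s.
So (s^2 - 3*s + 3)Y = 9/s + (1).
Isolate Y and clear denominators.

Y(s) = (s + 9)/(s^3 - 3*s^2 + 3*s)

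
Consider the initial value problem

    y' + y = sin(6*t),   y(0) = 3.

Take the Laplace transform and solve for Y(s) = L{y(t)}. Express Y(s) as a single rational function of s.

Laplace-transform each side.
The derivative rules (L{y'} = sY - y(0) = sY - 3) turn the left side into (s + 1)Y - (3).
The right side is L{sin(6*t)} = 6/(s^2 + 36).
So (s + 1)Y = 6/(s^2 + 36) + (3).
Isolate Y and clear denominators.

Y(s) = (3*s^2 + 114)/(s^3 + s^2 + 36*s + 36)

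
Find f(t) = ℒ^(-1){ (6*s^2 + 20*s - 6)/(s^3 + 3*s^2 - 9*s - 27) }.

Factor the denominator: s^3 + 3*s^2 - 9*s - 27 = (s - 3)*(s + 3)^2.
Partial fraction decomposition gives [3/(s + 3)] + [2/(s + 3)^2] + [3/(s - 3)].
Invert each term: 3/(s + 3) ↔ 3e^(-3t); 2/(s + 3)^2 ↔ 2t·e^(-3t); 3/(s - 3) ↔ 3e^(3t).

f(t) = 2*t*exp(-3*t) + 3*exp(3*t) + 3*exp(-3*t)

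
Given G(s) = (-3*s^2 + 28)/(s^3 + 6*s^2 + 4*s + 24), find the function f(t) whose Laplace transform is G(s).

f(t) = 3*sin(2*t) - cos(2*t) - 2*exp(-6*t)

Factor the denominator: s^3 + 6*s^2 + 4*s + 24 = (s + 6)*(s^2 + 4).
Partial fraction decomposition gives [-2/(s + 6)] + [-s/(s^2 + 4)] + [6/(s^2 + 4)].
Invert each term: -2/(s + 6) ↔ -2e^(-6t); -1·s/(s^2 + 4) ↔ -cos(2t); 3·2/(s^2 + 4) ↔ 3sin(2t).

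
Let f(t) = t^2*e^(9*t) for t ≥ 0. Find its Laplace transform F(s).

L{e^(9t)} = 1/(s - 9).
Then apply L{t^2·g(t)} = (-1)^2 d^2/ds^2[G(s)] with G(s) = 1/(s - 9):
differentiating 2 times and applying the sign gives 2/(s - 9)^3.

F(s) = 2/(s - 9)^3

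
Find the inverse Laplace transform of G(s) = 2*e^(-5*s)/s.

The factor e^(-5s) signals a time shift by c = 5 (second shifting theorem).
L{2} = 2/s, so L^-1{2/s} = 2.
Hence the inverse is u(t - 5) times that function evaluated at t - 5.

Heaviside(t - 5)*(2)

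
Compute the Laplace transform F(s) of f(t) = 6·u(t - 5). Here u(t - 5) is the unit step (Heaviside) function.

F(s) = 6*exp(-5*s)/s

By the second shifting theorem, L{u(t - c)·g(t - c)} = e^(-cs)·G(s) with c = 5 and G(s) = L{g(t)}.
L{6} = 6/s.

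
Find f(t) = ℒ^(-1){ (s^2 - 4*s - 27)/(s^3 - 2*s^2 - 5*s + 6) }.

Factor the denominator: s^3 - 2*s^2 - 5*s + 6 = (s - 3)*(s - 1)*(s + 2).
Partial fraction decomposition gives [-3/(s - 3)] + [5/(s - 1)] + [-1/(s + 2)].
Invert each term: -3/(s - 3) ↔ -3e^(3t); 5/(s - 1) ↔ 5e^(t); -1/(s + 2) ↔ -e^(-2t).

f(t) = -3*exp(3*t) + 5*exp(t) - exp(-2*t)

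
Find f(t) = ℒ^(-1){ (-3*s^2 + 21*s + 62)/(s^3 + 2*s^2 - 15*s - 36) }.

f(t) = 4*t*exp(-3*t) + 2*exp(4*t) - 5*exp(-3*t)

Factor the denominator: s^3 + 2*s^2 - 15*s - 36 = (s - 4)*(s + 3)^2.
Partial fraction decomposition gives [-5/(s + 3)] + [4/(s + 3)^2] + [2/(s - 4)].
Invert each term: -5/(s + 3) ↔ -5e^(-3t); 4/(s + 3)^2 ↔ 4t·e^(-3t); 2/(s - 4) ↔ 2e^(4t).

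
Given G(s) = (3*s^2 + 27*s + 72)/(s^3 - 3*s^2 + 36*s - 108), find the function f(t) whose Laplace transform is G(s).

Factor the denominator: s^3 - 3*s^2 + 36*s - 108 = (s - 3)*(s^2 + 36).
Partial fraction decomposition gives [4/(s - 3)] + [-s/(s^2 + 36)] + [24/(s^2 + 36)].
Invert each term: 4/(s - 3) ↔ 4e^(3t); -1·s/(s^2 + 36) ↔ -cos(6t); 4·6/(s^2 + 36) ↔ 4sin(6t).

f(t) = 4*exp(3*t) + 4*sin(6*t) - cos(6*t)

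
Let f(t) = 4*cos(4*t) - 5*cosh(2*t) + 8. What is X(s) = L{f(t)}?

X(s) = 4*s/(s^2 + 16) - 5*s/(s^2 - 4) + 8/s

Apply the Laplace transform termwise.
(-5)·[L{cosh(2t)} = s/(s^2 - 4)]; (4)·[L{cos(4t)} = s/(s^2 + 16)]; L{8} = 8/s.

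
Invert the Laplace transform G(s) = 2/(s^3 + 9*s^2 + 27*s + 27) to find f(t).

f(t) = t^2*exp(-3*t)

Rewrite the denominator: s^3 + 9*s^2 + 27*s + 27 = (s + 3)^3.
The form in (s + 3) signals a first-shifting-theorem factor e^(-3t).
Since L{t^2} = 2!/s^3 = 2/s^3, the inverse is t^2*e^(-3*t).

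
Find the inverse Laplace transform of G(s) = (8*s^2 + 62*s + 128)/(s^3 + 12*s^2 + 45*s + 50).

Factor the denominator: s^3 + 12*s^2 + 45*s + 50 = (s + 2)*(s + 5)^2.
Partial fraction decomposition gives [4/(s + 5)] + [-6/(s + 5)^2] + [4/(s + 2)].
Invert each term: 4/(s + 5) ↔ 4e^(-5t); -6/(s + 5)^2 ↔ -6t·e^(-5t); 4/(s + 2) ↔ 4e^(-2t).

-6*t*exp(-5*t) + 4*exp(-2*t) + 4*exp(-5*t)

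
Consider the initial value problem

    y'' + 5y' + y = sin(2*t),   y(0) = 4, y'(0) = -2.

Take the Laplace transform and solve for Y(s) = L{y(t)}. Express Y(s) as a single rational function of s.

Y(s) = (4*s^3 + 18*s^2 + 16*s + 74)/(s^4 + 5*s^3 + 5*s^2 + 20*s + 4)

Apply the Laplace transform to the equation.
The derivative rules (L{y''} = s^2 Y - s·y(0) - y'(0) and L{y'} = sY - y(0), with y(0) = 4, y'(0) = -2) turn the left side into (s^2 + 5*s + 1)Y - (4*s + 18).
The right side is L{sin(2*t)} = 2/(s^2 + 4).
So (s^2 + 5*s + 1)Y = 2/(s^2 + 4) + (4*s + 18).
Solve for Y(s) and write it as one ratio of polynomials.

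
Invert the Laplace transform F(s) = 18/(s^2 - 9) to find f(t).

f(t) = 6*sinh(3*t)

Since L{sinh(3t)} = 3/(s^2 - 9), the inverse is sinh(3*t), scaled by 6.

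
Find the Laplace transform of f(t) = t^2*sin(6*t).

L{sin(6t)} = 6/(s^2 + 36).
Then apply L{t^2·g(t)} = (-1)^2 d^2/ds^2[H(s)] with H(s) = 6/(s^2 + 36):
differentiating 2 times and applying the sign gives 36*(s^2 - 12)/(s^2 + 36)^3.

36*(s^2 - 12)/(s^2 + 36)^3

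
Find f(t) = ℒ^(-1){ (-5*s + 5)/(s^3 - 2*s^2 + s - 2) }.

Factor the denominator: s^3 - 2*s^2 + s - 2 = (s - 2)*(s^2 + 1).
Partial fraction decomposition gives [-1/(s - 2)] + [s/(s^2 + 1)] + [-3/(s^2 + 1)].
Invert each term: -1/(s - 2) ↔ -e^(2t); 1·s/(s^2 + 1) ↔ cos(t); -3·1/(s^2 + 1) ↔ -3sin(t).

f(t) = -exp(2*t) - 3*sin(t) + cos(t)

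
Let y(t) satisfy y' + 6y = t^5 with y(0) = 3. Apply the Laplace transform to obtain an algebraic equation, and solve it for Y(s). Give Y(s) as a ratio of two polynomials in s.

Take the Laplace transform of both sides.
The derivative rules (L{y'} = sY - y(0) = sY - 3) turn the left side into (s + 6)Y - (3).
The right side is L{t^5} = 120/s^6.
So (s + 6)Y = 120/s^6 + (3).
Divide through and combine into a single rational function.

Y(s) = (3*s^6 + 120)/(s^7 + 6*s^6)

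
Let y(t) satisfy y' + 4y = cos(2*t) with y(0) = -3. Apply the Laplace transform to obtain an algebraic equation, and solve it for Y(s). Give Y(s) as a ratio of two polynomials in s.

Y(s) = (-3*s^2 + s - 12)/(s^3 + 4*s^2 + 4*s + 16)

Transform both sides with L{·}.
With L{y'} = sY - y(0) = sY - (-3): the LHS transforms to (s + 4)Y - (-3).
The right side is L{cos(2*t)} = s/(s^2 + 4).
So (s + 4)Y = s/(s^2 + 4) + (-3).
Isolate Y and clear denominators.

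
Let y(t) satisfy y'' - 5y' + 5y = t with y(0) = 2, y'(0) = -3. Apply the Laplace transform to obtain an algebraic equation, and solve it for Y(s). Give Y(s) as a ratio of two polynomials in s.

Y(s) = (2*s^3 - 13*s^2 + 1)/(s^4 - 5*s^3 + 5*s^2)

Take the Laplace transform of both sides.
With L{y''} = s^2 Y - s·y(0) - y'(0) and L{y'} = sY - y(0), with y(0) = 2, y'(0) = -3: the LHS transforms to (s^2 - 5*s + 5)Y - (2*s - 13).
The right side is L{t} = s^(-2).
So (s^2 - 5*s + 5)Y = s^(-2) + (2*s - 13).
Divide through and combine into a single rational function.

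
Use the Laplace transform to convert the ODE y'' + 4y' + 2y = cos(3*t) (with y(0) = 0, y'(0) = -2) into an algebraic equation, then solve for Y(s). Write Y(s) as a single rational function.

Y(s) = (-2*s^2 + s - 18)/(s^4 + 4*s^3 + 11*s^2 + 36*s + 18)

Take the Laplace transform of both sides.
With L{y''} = s^2 Y - s·y(0) - y'(0) and L{y'} = sY - y(0), with y(0) = 0, y'(0) = -2: the LHS transforms to (s^2 + 4*s + 2)Y - (-2).
The right side is L{cos(3*t)} = s/(s^2 + 9).
So (s^2 + 4*s + 2)Y = s/(s^2 + 9) + (-2).
Isolate Y and clear denominators.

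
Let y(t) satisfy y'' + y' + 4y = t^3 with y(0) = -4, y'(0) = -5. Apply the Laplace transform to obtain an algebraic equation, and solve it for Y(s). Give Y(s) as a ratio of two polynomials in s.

Y(s) = (-4*s^5 - 9*s^4 + 6)/(s^6 + s^5 + 4*s^4)

Apply the Laplace transform to the equation.
The derivative rules (L{y''} = s^2 Y - s·y(0) - y'(0) and L{y'} = sY - y(0), with y(0) = -4, y'(0) = -5) turn the left side into (s^2 + s + 4)Y - (-4*s - 9).
The right side is L{t^3} = 6/s^4.
So (s^2 + s + 4)Y = 6/s^4 + (-4*s - 9).
Solve for Y(s) and write it as one ratio of polynomials.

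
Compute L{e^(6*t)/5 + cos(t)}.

The transform is linear, so treat each term independently.
(1/5)·[L{e^(6t)} = 1/(s - 6)]; L{cos(t)} = s/(s^2 + 1).

s/(s^2 + 1) + 1/(5*(s - 6))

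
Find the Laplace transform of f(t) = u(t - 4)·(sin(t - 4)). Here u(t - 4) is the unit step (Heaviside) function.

By the second shifting theorem, L{u(t - c)·g(t - c)} = e^(-cs)·G(s) with c = 4 and G(s) = L{g(t)}.
L{sin(t)} = 1/(s^2 + 1).

exp(-4*s)/(s^2 + 1)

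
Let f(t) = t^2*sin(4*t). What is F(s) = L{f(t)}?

L{sin(4t)} = 4/(s^2 + 16).
Then apply L{t^2·g(t)} = (-1)^2 d^2/ds^2[G(s)] with G(s) = 4/(s^2 + 16):
differentiating 2 times and applying the sign gives 8*(3*s^2 - 16)/(s^2 + 16)^3.

F(s) = 8*(3*s^2 - 16)/(s^2 + 16)^3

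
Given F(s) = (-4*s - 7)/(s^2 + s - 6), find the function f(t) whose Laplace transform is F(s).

Factor the denominator: s^2 + s - 6 = (s - 2)*(s + 3).
Partial fraction decomposition gives [-3/(s - 2)] + [-1/(s + 3)].
Invert each term: -3/(s - 2) ↔ -3e^(2t); -1/(s + 3) ↔ -e^(-3t).

f(t) = -3*exp(2*t) - exp(-3*t)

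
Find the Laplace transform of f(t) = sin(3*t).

L{sin(3t)} = 3/(s^2 + 9).

3/(s^2 + 9)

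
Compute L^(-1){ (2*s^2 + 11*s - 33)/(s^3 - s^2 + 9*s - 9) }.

Factor the denominator: s^3 - s^2 + 9*s - 9 = (s - 1)*(s^2 + 9).
Partial fraction decomposition gives [-2/(s - 1)] + [4*s/(s^2 + 9)] + [15/(s^2 + 9)].
Invert each term: -2/(s - 1) ↔ -2e^(t); 4·s/(s^2 + 9) ↔ 4cos(3t); 5·3/(s^2 + 9) ↔ 5sin(3t).

-2*exp(t) + 5*sin(3*t) + 4*cos(3*t)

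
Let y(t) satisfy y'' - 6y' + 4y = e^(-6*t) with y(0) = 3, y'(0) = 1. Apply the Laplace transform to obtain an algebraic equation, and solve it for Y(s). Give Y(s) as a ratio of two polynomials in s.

Laplace-transform each side.
The derivative rules (L{y''} = s^2 Y - s·y(0) - y'(0) and L{y'} = sY - y(0), with y(0) = 3, y'(0) = 1) turn the left side into (s^2 - 6*s + 4)Y - (3*s - 17).
The right side is L{e^(-6*t)} = 1/(s + 6).
So (s^2 - 6*s + 4)Y = 1/(s + 6) + (3*s - 17).
Divide through and combine into a single rational function.

Y(s) = (3*s^2 + s - 101)/(s^3 - 32*s + 24)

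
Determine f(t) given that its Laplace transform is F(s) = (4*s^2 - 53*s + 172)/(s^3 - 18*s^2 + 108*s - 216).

Factor the denominator: s^3 - 18*s^2 + 108*s - 216 = (s - 6)^3.
Partial fraction decomposition gives [4/(s - 6)] + [-5/(s - 6)^2] + [-2/(s - 6)^3].
Invert each term: 4/(s - 6) ↔ 4e^(6t); -5/(s - 6)^2 ↔ -5t·e^(6t); -2/(s - 6)^3 ↔ (-1)t^2·e^(6t).

f(t) = -t^2*exp(6*t) - 5*t*exp(6*t) + 4*exp(6*t)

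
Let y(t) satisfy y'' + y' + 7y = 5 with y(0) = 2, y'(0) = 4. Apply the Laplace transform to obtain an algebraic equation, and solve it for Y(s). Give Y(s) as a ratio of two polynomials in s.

Y(s) = (2*s^2 + 6*s + 5)/(s^3 + s^2 + 7*s)

Transform both sides with L{·}.
The derivative rules (L{y''} = s^2 Y - s·y(0) - y'(0) and L{y'} = sY - y(0), with y(0) = 2, y'(0) = 4) turn the left side into (s^2 + s + 7)Y - (2*s + 6).
The right side is L{5} = 5/s.
So (s^2 + s + 7)Y = 5/s + (2*s + 6).
Divide through and combine into a single rational function.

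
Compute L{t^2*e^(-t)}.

L{e^(-t)} = 1/(s + 1).
Then apply L{t^2·g(t)} = (-1)^2 d^2/ds^2[G(s)] with G(s) = 1/(s + 1):
differentiating 2 times and applying the sign gives 2/(s + 1)^3.

2/(s + 1)^3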